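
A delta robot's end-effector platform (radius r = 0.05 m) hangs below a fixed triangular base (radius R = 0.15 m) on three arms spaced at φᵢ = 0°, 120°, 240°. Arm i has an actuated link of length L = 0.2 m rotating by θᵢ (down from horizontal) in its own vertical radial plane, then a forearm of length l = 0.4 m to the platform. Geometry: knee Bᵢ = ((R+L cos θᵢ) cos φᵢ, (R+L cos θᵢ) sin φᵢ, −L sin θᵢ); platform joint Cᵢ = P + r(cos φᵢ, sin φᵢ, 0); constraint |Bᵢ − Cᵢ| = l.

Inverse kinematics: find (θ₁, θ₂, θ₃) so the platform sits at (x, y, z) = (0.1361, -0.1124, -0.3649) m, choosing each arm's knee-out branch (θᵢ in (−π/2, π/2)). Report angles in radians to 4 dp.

arm 1 (φ=0.0°): x'=0.1361, y'=-0.1124
  A=-0.0361, B=-0.3649, C=(l²−L²−A²−y'²−z²)/(2L)=-0.0677
  γ=atan2(-0.3649,-0.0361)=-1.6694;  ψ=arccos(-0.1847)=1.7566;  θ1=γ+ψ≈0.0871
rotate P by −φ2: (-0.1654, -0.0617, -0.3649)
  A cos θ + B sin θ = C:  0.2654·cos θ + -0.3649·sin θ = -0.2185
  √(A²+B²)=0.4512;  θ2 = -0.9420+2.0762 ≈ 1.1343
φ3=240.0° → target in arm frame (0.0293, 0.1741)
  A=0.0707, B=-0.3649, C=(l²−L²−A²−y'²−z²)/(2L)=-0.1211
  √(A²+B²)=0.3717;  θ3 = -1.3794+1.9027 ≈ 0.5233

θ₁ = 0.0871, θ₂ = 1.1343, θ₃ = 0.5233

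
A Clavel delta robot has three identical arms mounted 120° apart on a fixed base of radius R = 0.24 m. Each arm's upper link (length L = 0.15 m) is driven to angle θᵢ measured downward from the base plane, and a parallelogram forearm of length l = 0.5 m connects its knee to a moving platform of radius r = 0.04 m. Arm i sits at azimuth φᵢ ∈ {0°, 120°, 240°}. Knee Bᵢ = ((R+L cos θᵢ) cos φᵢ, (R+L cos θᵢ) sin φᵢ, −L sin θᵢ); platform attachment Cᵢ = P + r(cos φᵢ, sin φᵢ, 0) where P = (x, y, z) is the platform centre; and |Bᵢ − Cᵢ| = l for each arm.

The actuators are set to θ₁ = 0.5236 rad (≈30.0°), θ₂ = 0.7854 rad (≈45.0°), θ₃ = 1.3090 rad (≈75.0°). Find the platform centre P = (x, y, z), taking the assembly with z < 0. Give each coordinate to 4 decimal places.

S1 = (0.3299·cos0.0°, 0.3299·sin0.0°, -0.0750) = (0.3299, 0.0000, -0.0750)
S2 = (0.3061·cos120.0°, 0.3061·sin120.0°, -0.1061) = (-0.1530, 0.2651, -0.1061)
S3 = (0.2388·cos240.0°, 0.2388·sin240.0°, -0.1449) = (-0.1194, -0.2068, -0.1449)
eliminate P² terms by subtracting sphere 1 from 2 and 3
linear system: -0.9659x+0.5301y = -0.0095−-0.0621z; -0.8986x+-0.4137y = -0.0364−-0.1398z
det = 0.8759;  x = 0.0266+-0.1139z,  y = 0.0304+-0.0904z
into |P−S₁|² = l²: 1.0212z² + 0.2136z + -0.1514 = 0;  Δ = 0.6642;  z = -0.5036 or 0.2944 → z<0 root = -0.5036
x = 0.0839, y = 0.0759

(0.0839, 0.0759, -0.5036)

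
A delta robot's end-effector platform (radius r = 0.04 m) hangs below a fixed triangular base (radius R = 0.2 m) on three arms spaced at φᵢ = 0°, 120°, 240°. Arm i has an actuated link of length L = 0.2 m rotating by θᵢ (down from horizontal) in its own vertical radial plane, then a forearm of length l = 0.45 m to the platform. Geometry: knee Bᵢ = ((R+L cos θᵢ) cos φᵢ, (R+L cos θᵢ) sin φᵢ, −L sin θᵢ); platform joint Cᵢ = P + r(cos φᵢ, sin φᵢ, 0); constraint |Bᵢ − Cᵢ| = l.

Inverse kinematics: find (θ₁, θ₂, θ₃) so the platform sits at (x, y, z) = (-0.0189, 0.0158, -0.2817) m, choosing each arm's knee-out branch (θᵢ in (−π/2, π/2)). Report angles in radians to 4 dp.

φ1=0.0° → target in arm frame (-0.0189, 0.0158)
  e−x'=0.1789;  (l²−L²−(e−x')²−y'²−z²)/2L = 0.1272
  √(A²+B²)=0.3337;  θ1 = -1.0050+1.1796 ≈ 0.1747
arm 2 (φ=120.0°): x'=0.0231, y'=0.0085
  A=0.1369, B=-0.2817, C=(l²−L²−A²−y'²−z²)/(2L)=0.1609
  θ2 = atan2(B,A) + arccos(C/0.3132) = -0.0871
φ3=240.0° → target in arm frame (-0.0042, -0.0243)
  A cos θ + B sin θ = C:  0.1642·cos θ + -0.2817·sin θ = 0.1390
  √(A²+B²)=0.3261;  θ3 = -1.0430+1.1306 ≈ 0.0876

θ₁ = 0.1747, θ₂ = -0.0871, θ₃ = 0.0876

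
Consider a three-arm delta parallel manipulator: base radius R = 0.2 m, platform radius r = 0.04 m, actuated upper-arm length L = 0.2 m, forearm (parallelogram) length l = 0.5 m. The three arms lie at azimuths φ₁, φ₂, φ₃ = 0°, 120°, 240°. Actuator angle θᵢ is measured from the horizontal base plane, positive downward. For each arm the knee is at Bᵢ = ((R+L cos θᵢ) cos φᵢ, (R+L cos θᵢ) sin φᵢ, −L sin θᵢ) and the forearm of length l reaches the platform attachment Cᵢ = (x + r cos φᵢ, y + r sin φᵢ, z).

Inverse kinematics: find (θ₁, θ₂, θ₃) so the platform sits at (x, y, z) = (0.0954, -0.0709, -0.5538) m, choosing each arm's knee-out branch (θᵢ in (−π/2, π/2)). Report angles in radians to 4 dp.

arm 1 (φ=0.0°): x'=0.0954, y'=-0.0709
  A cos θ + B sin θ = C:  0.0646·cos θ + -0.5538·sin θ = -0.2647
  γ=atan2(-0.5538,0.0646)=-1.4547;  ψ=arccos(-0.4748)=2.0656;  θ1=γ+ψ≈0.6109
φ2=120.0° → target in arm frame (-0.1091, -0.0472)
  e−x'=0.2691;  (l²−L²−(e−x')²−y'²−z²)/2L = -0.4283
  √(A²+B²)=0.6157;  θ2 = -1.1185+2.3401 ≈ 1.2217
rotate P by −φ3: (0.0137, 0.1181, -0.5538)
  A cos θ + B sin θ = C:  0.1463·cos θ + -0.5538·sin θ = -0.3301
  √(A²+B²)=0.5728;  θ3 = -1.3125+2.1850 ≈ 0.8724

θ₁ = 0.6109, θ₂ = 1.2217, θ₃ = 0.8724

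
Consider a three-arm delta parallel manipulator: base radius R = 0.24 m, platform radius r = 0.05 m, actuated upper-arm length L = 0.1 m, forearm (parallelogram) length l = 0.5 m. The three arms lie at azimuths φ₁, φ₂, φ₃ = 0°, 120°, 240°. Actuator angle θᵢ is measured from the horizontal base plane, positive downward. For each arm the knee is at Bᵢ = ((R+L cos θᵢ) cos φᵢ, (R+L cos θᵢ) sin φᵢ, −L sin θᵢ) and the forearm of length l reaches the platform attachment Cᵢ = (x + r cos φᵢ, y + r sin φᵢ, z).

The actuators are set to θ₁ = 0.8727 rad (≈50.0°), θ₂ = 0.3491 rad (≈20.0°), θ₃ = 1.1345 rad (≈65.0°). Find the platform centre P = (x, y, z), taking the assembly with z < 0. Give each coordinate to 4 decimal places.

(-0.0152, 0.0829, -0.4896)

arm 1 at φ=0.0°: e+L cos θ1 = 0.2543;  O1 = (0.2543, 0.0000, -0.0766)
O2 = (0.2840·cos120.0°, 0.2840·sin120.0°, -0.0342) = (-0.1420, 0.2459, -0.0342)
arm 3 at φ=240.0°: e+L cos θ3 = 0.2323;  O3 = (-0.1161, -0.2011, -0.0906)
subtract pairs → two planes through P
[-0.7925 0.4918 0.0848]·P = 0.0113;  [-0.7408 -0.4023 -0.0281]·P = -0.0084
Cramer: x(z) = -0.0006+0.0297z;  y(z) = 0.0219-0.1245z
into |P−O₁|² = l²: 1.0164z² + 0.1326z + -0.1787 = 0;  Δ = 0.7440;  z = -0.4896 or 0.3591 → z<0 root = -0.4896
x = -0.0152, y = 0.0829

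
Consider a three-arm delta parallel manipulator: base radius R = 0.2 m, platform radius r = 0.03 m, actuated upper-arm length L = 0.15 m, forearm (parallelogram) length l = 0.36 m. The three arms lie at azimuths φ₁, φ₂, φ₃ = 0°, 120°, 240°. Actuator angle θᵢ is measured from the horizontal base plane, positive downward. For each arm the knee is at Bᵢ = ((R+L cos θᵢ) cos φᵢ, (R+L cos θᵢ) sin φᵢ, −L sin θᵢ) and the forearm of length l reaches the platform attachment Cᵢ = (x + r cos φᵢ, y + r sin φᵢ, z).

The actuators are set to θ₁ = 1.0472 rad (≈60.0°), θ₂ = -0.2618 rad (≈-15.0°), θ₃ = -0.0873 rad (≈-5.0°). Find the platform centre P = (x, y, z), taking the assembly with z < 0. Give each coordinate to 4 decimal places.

(-0.1079, 0.0084, -0.2006)

φ1=0.0°: virtual centre (0.2450, 0.0000, -0.1299), radius l
φ2=120.0°: virtual centre (-0.1574, 0.2727, 0.0388), radius l
arm 3 at φ=240.0°: ρ3 = 0.3194;  O3 = (-0.1597, -0.2766, 0.0131)
|O₂|²−|O₁|² = 0.0238;  |O₃|²−|O₁|² = 0.0253
plane₁₂: -0.8049x+0.5454y+0.3375z = 0.0238
det = 0.8868;  x = -0.0304+0.3864z,  y = -0.0013+-0.0485z
into |P−O₁|² = l²: 1.1517z² + 0.0471z + -0.0369 = 0;  Δ = 0.1721;  z = -0.2006 or 0.1597 → z<0 root = -0.2006
x = -0.1079, y = 0.0084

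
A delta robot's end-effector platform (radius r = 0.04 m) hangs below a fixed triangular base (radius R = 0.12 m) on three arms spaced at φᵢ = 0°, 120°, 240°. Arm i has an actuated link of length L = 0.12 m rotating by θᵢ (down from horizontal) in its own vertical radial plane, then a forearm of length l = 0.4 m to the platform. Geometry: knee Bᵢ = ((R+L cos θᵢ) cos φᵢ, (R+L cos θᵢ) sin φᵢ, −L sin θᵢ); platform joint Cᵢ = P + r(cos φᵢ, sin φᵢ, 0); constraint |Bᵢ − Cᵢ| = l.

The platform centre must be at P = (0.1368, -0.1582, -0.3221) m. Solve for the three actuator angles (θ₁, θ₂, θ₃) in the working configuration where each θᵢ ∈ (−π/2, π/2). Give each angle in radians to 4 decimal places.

φ1=0.0° → target in arm frame (0.1368, -0.1582)
  A=-0.0568, B=-0.3221, C=(l²−L²−A²−y'²−z²)/(2L)=0.0567
  √(A²+B²)=0.3271;  θ1 = -1.7453+1.3967 ≈ -0.3487
rotate P by −φ2: (-0.2054, -0.0394, -0.3221)
  e−x'=0.2854;  (l²−L²−(e−x')²−y'²−z²)/2L = -0.1715
  √(A²+B²)=0.4304;  θ2 = -0.8457+1.9806 ≈ 1.1349
φ3=240.0° → target in arm frame (0.0686, 0.1976)
  A=0.0114, B=-0.3221, C=(l²−L²−A²−y'²−z²)/(2L)=0.0112
  γ=atan2(-0.3221,0.0114)=-1.5354;  ψ=arccos(0.0347)=1.5361;  θ3=γ+ψ≈0.0006

θ₁ = -0.3487, θ₂ = 1.1349, θ₃ = 0.0006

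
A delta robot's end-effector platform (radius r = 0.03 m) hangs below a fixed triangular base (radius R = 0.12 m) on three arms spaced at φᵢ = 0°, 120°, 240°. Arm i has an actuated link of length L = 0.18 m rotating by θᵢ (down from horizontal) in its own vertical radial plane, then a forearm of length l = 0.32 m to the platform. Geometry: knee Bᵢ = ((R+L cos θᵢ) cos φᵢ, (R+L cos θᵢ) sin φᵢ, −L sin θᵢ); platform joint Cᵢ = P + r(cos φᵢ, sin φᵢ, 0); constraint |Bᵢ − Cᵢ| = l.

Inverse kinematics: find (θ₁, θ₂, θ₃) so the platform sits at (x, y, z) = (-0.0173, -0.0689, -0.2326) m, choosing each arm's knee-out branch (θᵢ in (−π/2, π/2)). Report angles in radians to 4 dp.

θ₁ = 0.4362, θ₂ = 0.6108, θ₃ = -0.0870

arm 1 (φ=0.0°): x'=-0.0173, y'=-0.0689
  A=0.1073, B=-0.2326, C=(l²−L²−A²−y'²−z²)/(2L)=-0.0010
  √(A²+B²)=0.2562;  θ1 = -1.1386+1.5747 ≈ 0.4362
rotate P by −φ2: (-0.0510, 0.0494, -0.2326)
  A cos θ + B sin θ = C:  0.1410·cos θ + -0.2326·sin θ = -0.0179
  √(A²+B²)=0.2720;  θ2 = -1.0258+1.6365 ≈ 0.6108
φ3=240.0° → target in arm frame (0.0683, 0.0195)
  A cos θ + B sin θ = C:  0.0217·cos θ + -0.2326·sin θ = 0.0418
  γ=atan2(-0.2326,0.0217)=-1.4779;  ψ=arccos(0.1789)=1.3909;  θ3=γ+ψ≈-0.0870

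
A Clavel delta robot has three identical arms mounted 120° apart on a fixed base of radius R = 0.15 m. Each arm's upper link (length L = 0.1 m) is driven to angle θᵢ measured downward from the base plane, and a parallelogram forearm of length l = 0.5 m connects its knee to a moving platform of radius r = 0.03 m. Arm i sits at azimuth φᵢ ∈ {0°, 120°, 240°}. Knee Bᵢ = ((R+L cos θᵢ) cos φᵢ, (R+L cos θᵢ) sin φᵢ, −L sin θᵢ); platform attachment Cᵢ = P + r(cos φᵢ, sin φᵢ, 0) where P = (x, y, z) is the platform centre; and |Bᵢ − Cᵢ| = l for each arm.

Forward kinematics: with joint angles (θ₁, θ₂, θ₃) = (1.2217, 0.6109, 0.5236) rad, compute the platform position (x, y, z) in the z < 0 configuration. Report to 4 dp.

(-0.1053, -0.0117, -0.5212)

O1 = (0.1542·cos0.0°, 0.1542·sin0.0°, -0.0940) = (0.1542, 0.0000, -0.0940)
arm 2 at φ=120.0°: ρ2 = 0.2019;  O2 = (-0.1010, 0.1749, -0.0574)
O3 = (0.2066·cos240.0°, 0.2066·sin240.0°, -0.0500) = (-0.1033, -0.1789, -0.0500)
subtract pairs → two planes through P
[-0.5103 0.3497 0.0732]·P = 0.0114;  [-0.5150 -0.3578 0.0879]·P = 0.0126
det = 0.3627;  x = -0.0234+0.1570z,  y = -0.0014+0.0198z
into |P−O₁|² = l²: 1.0250z² + 0.1321z + -0.2096 = 0;  Δ = 0.8769;  z = -0.5212 or 0.3923 → z<0 root = -0.5212
x = -0.1053, y = -0.0117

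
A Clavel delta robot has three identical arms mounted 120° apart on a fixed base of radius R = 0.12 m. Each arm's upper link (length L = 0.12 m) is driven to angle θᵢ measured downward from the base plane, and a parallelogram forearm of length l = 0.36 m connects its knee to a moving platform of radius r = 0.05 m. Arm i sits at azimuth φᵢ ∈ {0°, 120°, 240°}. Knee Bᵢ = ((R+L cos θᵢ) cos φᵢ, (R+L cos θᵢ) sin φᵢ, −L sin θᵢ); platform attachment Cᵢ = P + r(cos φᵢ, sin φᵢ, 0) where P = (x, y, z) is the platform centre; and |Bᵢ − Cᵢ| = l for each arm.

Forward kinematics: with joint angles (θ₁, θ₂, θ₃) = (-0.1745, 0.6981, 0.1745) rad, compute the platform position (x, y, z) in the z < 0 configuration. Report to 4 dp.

(0.0866, -0.0688, -0.3176)

φ1=0.0°: virtual centre (0.1882, 0.0000, 0.0208), radius l
φ2=120.0°: virtual centre (-0.0810, 0.1402, -0.0771), radius l
centre 3 = (0.1882·cos240.0°, 0.1882·sin240.0°, -0.0208) = (-0.0941, -0.1630, -0.0208)
|centre ₂|²−|centre ₁|² = -0.0037;  |centre ₃|²−|centre ₁|² = 0.0000
[-0.5383 0.2805 -0.1959]·P = -0.0037;  [-0.5645 -0.3259 -0.0833]·P = 0.0000
Cramer: x(z) = 0.0036-0.2614z;  y(z) = -0.0062+0.1970z
sphere 1 gives Az²+Bz+C=0 with A=1.1071, B=0.0524, C=-0.0951;  B²−4AC=0.4237;  roots -0.3176, 0.2703;  negative root z = -0.3176
x = 0.0866, y = -0.0688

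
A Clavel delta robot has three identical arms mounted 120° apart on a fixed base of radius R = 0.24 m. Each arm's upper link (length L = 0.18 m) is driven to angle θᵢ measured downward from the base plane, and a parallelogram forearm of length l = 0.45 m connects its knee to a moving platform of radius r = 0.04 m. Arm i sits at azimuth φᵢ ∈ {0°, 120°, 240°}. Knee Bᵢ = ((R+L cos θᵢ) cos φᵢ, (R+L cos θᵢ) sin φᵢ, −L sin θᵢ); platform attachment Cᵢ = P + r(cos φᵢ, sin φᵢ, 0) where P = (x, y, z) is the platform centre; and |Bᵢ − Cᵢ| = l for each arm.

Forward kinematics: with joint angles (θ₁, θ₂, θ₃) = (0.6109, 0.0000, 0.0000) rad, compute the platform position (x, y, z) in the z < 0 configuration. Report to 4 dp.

(-0.0661, 0.0000, -0.2808)

arm 1 at φ=0.0°: ρ1 = 0.3474;  centre 1 = (0.3474, 0.0000, -0.1032)
φ2=120.0°: virtual centre (-0.1900, 0.3291, 0.0000), radius l
φ3=240.0°: virtual centre (-0.1900, -0.3291, 0.0000), radius l
eliminate P² terms by subtracting sphere 1 from 2 and 3
plane₁₂: -1.0749x+0.6582y+0.2065z = 0.0130
Cramer: x(z) = -0.0121+0.1921z;  y(z) = 0.0000-0.0000z
sphere 1 gives Az²+Bz+C=0 with A=1.0369, B=0.0683, C=-0.0626;  B²−4AC=0.2641;  roots -0.2808, 0.2149;  negative root z = -0.2808
x = -0.0661, y = 0.0000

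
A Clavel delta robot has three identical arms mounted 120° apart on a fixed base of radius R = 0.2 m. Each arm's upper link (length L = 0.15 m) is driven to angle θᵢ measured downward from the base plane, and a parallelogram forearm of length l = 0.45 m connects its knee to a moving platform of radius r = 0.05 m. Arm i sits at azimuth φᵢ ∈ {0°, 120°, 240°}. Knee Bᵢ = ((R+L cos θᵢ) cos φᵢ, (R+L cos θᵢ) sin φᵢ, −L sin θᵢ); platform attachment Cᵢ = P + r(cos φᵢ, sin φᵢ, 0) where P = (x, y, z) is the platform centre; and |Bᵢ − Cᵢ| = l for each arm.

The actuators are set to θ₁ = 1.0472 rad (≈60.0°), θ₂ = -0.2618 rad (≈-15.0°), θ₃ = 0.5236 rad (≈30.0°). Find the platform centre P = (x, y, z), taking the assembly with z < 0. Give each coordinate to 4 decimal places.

(-0.1388, 0.0891, -0.3793)

arm 1 at φ=0.0°: e+L cos θ1 = 0.2250;  O1 = (0.2250, 0.0000, -0.1299)
O2 = (0.2949·cos120.0°, 0.2949·sin120.0°, 0.0388) = (-0.1474, 0.2554, 0.0388)
φ3=240.0°: virtual centre (-0.1400, -0.2424, -0.0750), radius l
|O₂|²−|O₁|² = 0.0210;  |O₃|²−|O₁|² = 0.0165
linear system: -0.7449x+0.5108y = 0.0210−0.3375z; -0.7299x+-0.4848y = 0.0165−0.1098z
det = 0.7339;  x = -0.0253+0.2993z,  y = 0.0041+-0.2242z
quadratic in z: (1.1398)z²+(0.1081)z+(-0.1230)=0, √Δ=0.7565 → z ∈ {-0.3793, 0.2844}; z = -0.3793 (taking z<0)
x = -0.1388, y = 0.0891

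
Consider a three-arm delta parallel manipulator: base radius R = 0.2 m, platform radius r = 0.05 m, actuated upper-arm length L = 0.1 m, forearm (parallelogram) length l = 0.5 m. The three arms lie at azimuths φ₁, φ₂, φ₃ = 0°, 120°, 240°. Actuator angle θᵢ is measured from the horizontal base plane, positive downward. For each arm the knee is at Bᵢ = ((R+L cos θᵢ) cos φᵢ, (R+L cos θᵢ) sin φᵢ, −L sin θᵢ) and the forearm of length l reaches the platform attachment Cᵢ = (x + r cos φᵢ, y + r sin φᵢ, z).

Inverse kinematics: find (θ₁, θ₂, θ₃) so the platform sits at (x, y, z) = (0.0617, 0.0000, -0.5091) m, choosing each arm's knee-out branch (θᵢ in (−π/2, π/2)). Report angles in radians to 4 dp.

θ₁ = 0.4359, θ₂ = 0.8726, θ₃ = 0.8726

rotate P by −φ1: (0.0617, 0.0000, -0.5091)
  e−x'=0.0883;  (l²−L²−(e−x')²−y'²−z²)/2L = -0.1349
  θ1 = atan2(B,A) + arccos(C/0.5167) = 0.4359
φ2=120.0° → target in arm frame (-0.0308, -0.0534)
  A cos θ + B sin θ = C:  0.1809·cos θ + -0.5091·sin θ = -0.2737
  γ=atan2(-0.5091,0.1809)=-1.2295;  ψ=arccos(-0.5066)=2.1021;  θ2=γ+ψ≈0.8726
rotate P by −φ3: (-0.0309, 0.0534, -0.5091)
  e−x'=0.1809;  (l²−L²−(e−x')²−y'²−z²)/2L = -0.2737
  θ3 = atan2(B,A) + arccos(C/0.5403) = 0.8726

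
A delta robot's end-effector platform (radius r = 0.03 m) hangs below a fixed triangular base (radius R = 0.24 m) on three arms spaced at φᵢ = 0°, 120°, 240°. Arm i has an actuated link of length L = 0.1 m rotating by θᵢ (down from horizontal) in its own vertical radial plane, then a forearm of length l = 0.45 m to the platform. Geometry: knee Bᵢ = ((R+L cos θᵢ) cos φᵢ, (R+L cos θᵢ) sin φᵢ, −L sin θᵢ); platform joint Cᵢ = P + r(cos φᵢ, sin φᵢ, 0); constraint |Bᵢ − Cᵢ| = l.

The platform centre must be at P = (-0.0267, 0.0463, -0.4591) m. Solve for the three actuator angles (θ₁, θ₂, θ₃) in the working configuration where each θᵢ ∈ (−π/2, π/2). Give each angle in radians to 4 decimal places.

rotate P by −φ1: (-0.0267, 0.0463, -0.4591)
  e−x'=0.2367;  (l²−L²−(e−x')²−y'²−z²)/2L = -0.3822
  θ1 = atan2(B,A) + arccos(C/0.5165) = 1.3091
rotate P by −φ2: (0.0534, 0.0000, -0.4591)
  e−x'=0.1566;  (l²−L²−(e−x')²−y'²−z²)/2L = -0.2139
  γ=atan2(-0.4591,0.1566)=-1.2422;  ψ=arccos(-0.4410)=2.0275;  θ2=γ+ψ≈0.7853
rotate P by −φ3: (-0.0267, -0.0463, -0.4591)
  e−x'=0.2367;  (l²−L²−(e−x')²−y'²−z²)/2L = -0.3823
  √(A²+B²)=0.5165;  θ3 = -1.0947+2.4041 ≈ 1.3094

θ₁ = 1.3091, θ₂ = 0.7853, θ₃ = 1.3094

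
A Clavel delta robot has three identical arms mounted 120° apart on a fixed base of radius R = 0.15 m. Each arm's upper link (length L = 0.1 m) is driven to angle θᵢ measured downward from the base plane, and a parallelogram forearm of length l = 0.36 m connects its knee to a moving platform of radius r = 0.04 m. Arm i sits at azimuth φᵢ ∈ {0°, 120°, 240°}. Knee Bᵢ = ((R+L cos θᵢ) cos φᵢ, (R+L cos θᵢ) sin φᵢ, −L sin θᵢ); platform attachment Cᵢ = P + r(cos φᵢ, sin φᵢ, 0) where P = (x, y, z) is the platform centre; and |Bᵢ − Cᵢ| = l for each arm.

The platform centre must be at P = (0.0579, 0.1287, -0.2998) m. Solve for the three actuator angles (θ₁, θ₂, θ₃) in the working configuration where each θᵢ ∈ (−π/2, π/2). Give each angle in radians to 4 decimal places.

θ₁ = -0.0004, θ₂ = -0.1750, θ₃ = 1.1346

rotate P by −φ1: (0.0579, 0.1287, -0.2998)
  A=0.0521, B=-0.2998, C=(l²−L²−A²−y'²−z²)/(2L)=0.0522
  √(A²+B²)=0.3043;  θ1 = -1.3987+1.3984 ≈ -0.0004
arm 2 (φ=120.0°): x'=0.0825, y'=-0.1145
  A cos θ + B sin θ = C:  0.0275·cos θ + -0.2998·sin θ = 0.0793
  √(A²+B²)=0.3011;  θ2 = -1.4793+1.3043 ≈ -0.1750
rotate P by −φ3: (-0.1404, -0.0142, -0.2998)
  e−x'=0.2504;  (l²−L²−(e−x')²−y'²−z²)/2L = -0.1659
  √(A²+B²)=0.3906;  θ3 = -0.8749+2.0095 ≈ 1.1346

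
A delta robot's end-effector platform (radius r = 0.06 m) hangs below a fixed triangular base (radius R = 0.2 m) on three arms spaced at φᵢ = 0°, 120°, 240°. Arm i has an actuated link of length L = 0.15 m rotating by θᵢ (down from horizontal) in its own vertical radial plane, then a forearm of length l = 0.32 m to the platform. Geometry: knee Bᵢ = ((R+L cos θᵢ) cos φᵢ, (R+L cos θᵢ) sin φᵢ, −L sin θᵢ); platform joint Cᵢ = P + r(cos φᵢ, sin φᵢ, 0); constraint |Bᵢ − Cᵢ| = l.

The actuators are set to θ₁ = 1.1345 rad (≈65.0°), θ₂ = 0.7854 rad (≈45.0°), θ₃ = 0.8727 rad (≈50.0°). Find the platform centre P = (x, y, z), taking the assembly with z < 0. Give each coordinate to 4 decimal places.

(-0.0429, 0.0099, -0.3400)

O1 = (0.2034·cos0.0°, 0.2034·sin0.0°, -0.1359) = (0.2034, 0.0000, -0.1359)
O2 = (0.2461·cos120.0°, 0.2461·sin120.0°, -0.1061) = (-0.1230, 0.2131, -0.1061)
O3 = (0.2364·cos240.0°, 0.2364·sin240.0°, -0.1149) = (-0.1182, -0.2047, -0.1149)
|O₂|²−|O₁|² = 0.0119;  |O₃|²−|O₁|² = 0.0092
[-0.6528 0.4262 0.0598]·P = 0.0119;  [-0.6432 -0.4095 0.0421]·P = 0.0092
det = 0.5415;  x = -0.0163+0.0783z,  y = 0.0030+-0.0203z
sphere 1 gives Az²+Bz+C=0 with A=1.0065, B=0.2374, C=-0.0356;  B²−4AC=0.1998;  roots -0.3400, 0.1041;  negative root z = -0.3400
x = -0.0429, y = 0.0099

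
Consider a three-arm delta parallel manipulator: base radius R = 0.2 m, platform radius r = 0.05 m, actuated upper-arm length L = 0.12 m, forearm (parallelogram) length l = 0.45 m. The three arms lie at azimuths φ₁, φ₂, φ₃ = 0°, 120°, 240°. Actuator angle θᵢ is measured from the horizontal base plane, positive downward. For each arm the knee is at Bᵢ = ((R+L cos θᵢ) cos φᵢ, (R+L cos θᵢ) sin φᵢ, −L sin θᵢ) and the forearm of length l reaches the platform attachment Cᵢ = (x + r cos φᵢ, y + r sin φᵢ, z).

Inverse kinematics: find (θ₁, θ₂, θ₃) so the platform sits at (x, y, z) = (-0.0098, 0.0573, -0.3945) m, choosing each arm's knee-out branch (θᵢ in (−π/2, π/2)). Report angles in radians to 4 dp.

arm 1 (φ=0.0°): x'=-0.0098, y'=0.0573
  A=0.1598, B=-0.3945, C=(l²−L²−A²−y'²−z²)/(2L)=0.0152
  θ1 = atan2(B,A) + arccos(C/0.4256) = 0.3491
φ2=120.0° → target in arm frame (0.0545, -0.0202)
  A cos θ + B sin θ = C:  0.0955·cos θ + -0.3945·sin θ = 0.0956
  θ2 = atan2(B,A) + arccos(C/0.4059) = -0.0003
φ3=240.0° → target in arm frame (-0.0447, -0.0371)
  A cos θ + B sin θ = C:  0.1947·cos θ + -0.3945·sin θ = -0.0284
  γ=atan2(-0.3945,0.1947)=-1.1123;  ψ=arccos(-0.0647)=1.6355;  θ3=γ+ψ≈0.5232

θ₁ = 0.3491, θ₂ = -0.0003, θ₃ = 0.5232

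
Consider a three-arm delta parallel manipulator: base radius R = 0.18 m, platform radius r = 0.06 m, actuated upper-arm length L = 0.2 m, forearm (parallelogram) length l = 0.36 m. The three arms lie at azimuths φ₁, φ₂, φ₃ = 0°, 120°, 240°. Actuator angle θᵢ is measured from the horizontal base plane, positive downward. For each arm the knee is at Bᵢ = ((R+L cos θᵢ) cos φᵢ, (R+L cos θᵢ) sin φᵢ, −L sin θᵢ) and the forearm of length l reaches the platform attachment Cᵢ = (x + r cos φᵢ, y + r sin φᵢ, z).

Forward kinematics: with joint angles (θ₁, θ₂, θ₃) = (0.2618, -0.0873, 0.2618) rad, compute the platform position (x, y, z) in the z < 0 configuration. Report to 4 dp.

φ1=0.0°: virtual centre (0.3132, 0.0000, -0.0518), radius l
arm 2 at φ=120.0°: e+L cos θ2 = 0.3192;  centre 2 = (-0.1596, 0.2765, 0.0174)
arm 3 at φ=240.0°: e+L cos θ3 = 0.3132;  centre 3 = (-0.1566, -0.2712, -0.0518)
subtract pairs → two planes through P
[-0.9456 0.5529 0.1384]·P = 0.0015;  [-0.9396 -0.5425 0.0000]·P = 0.0000
Cramer: x(z) = -0.0008+0.0727z;  y(z) = 0.0013-0.1259z
into |P−centre ₁|² = l²: 1.0212z² + 0.0575z + -0.0284 = 0;  Δ = 0.1191;  z = -0.1972 or 0.1408 → z<0 root = -0.1972
x = -0.0151, y = 0.0262

(-0.0151, 0.0262, -0.1972)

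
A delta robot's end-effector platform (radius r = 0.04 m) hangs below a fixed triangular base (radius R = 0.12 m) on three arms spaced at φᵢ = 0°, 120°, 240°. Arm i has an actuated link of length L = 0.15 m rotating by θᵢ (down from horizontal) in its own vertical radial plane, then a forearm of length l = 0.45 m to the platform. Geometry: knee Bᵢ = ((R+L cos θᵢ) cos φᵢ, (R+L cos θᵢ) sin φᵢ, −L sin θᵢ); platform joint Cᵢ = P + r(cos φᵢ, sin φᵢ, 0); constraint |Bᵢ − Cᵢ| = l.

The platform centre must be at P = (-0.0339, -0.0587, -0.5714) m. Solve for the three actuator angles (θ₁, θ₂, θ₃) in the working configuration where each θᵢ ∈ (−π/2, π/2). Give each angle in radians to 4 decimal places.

φ1=0.0° → target in arm frame (-0.0339, -0.0587)
  e−x'=0.1139;  (l²−L²−(e−x')²−y'²−z²)/2L = -0.5431
  γ=atan2(-0.5714,0.1139)=-1.3740;  ψ=arccos(-0.9321)=2.7709;  θ1=γ+ψ≈1.3968
φ2=120.0° → target in arm frame (-0.0339, 0.0587)
  A=0.1139, B=-0.5714, C=(l²−L²−A²−y'²−z²)/(2L)=-0.5430
  √(A²+B²)=0.5826;  θ2 = -1.3741+2.7708 ≈ 1.3968
rotate P by −φ3: (0.0678, 0.0000, -0.5714)
  e−x'=0.0122;  (l²−L²−(e−x')²−y'²−z²)/2L = -0.4888
  √(A²+B²)=0.5715;  θ3 = -1.5494+2.5969 ≈ 1.0475

θ₁ = 1.3968, θ₂ = 1.3968, θ₃ = 1.0475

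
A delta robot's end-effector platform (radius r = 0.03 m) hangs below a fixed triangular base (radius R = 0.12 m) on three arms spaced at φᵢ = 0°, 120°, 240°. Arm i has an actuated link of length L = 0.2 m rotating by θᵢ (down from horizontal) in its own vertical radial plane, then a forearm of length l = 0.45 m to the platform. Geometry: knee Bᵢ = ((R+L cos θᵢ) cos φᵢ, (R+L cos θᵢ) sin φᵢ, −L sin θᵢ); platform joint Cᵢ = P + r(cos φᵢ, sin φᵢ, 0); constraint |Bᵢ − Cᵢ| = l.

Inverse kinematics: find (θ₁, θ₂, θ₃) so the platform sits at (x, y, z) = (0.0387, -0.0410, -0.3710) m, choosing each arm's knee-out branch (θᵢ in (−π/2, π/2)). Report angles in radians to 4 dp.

θ₁ = -0.0002, θ₂ = 0.3490, θ₃ = 0.0873

φ1=0.0° → target in arm frame (0.0387, -0.0410)
  A cos θ + B sin θ = C:  0.0513·cos θ + -0.3710·sin θ = 0.0514
  γ=atan2(-0.3710,0.0513)=-1.4334;  ψ=arccos(0.1371)=1.4332;  θ1=γ+ψ≈-0.0002
rotate P by −φ2: (-0.0549, -0.0130, -0.3710)
  e−x'=0.1449;  (l²−L²−(e−x')²−y'²−z²)/2L = 0.0093
  γ=atan2(-0.3710,0.1449)=-1.1985;  ψ=arccos(0.0233)=1.5475;  θ2=γ+ψ≈0.3490
rotate P by −φ3: (0.0162, 0.0540, -0.3710)
  A=0.0738, B=-0.3710, C=(l²−L²−A²−y'²−z²)/(2L)=0.0412
  θ3 = atan2(B,A) + arccos(C/0.3783) = 0.0873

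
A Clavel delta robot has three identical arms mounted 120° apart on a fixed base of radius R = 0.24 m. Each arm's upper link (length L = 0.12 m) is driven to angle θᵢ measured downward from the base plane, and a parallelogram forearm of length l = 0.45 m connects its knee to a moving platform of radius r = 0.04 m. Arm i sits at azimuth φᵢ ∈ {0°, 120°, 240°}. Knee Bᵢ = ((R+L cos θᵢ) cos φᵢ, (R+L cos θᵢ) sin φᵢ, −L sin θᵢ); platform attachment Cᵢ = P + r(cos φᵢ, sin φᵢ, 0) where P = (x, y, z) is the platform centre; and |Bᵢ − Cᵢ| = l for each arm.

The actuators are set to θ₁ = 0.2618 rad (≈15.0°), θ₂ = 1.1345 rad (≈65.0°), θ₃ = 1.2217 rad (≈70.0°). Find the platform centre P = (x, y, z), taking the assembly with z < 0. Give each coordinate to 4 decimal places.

(0.1103, 0.0098, -0.4312)

arm 1 at φ=0.0°: (R−r)+L cos θ1 = 0.3159;  centre 1 = (0.3159, 0.0000, -0.0311)
φ2=120.0°: virtual centre (-0.1254, 0.2171, -0.1088), radius l
centre 3 = (0.2410·cos240.0°, 0.2410·sin240.0°, -0.1128) = (-0.1205, -0.2088, -0.1128)
eliminate P² terms by subtracting sphere 1 from 2 and 3
[-0.8825 0.4342 -0.1554]·P = -0.0261;  [-0.8729 -0.4175 -0.1634]·P = -0.0299
det = 0.7475;  x = 0.0320+-0.1817z,  y = 0.0049+-0.0115z
quadratic in z: (1.0332)z²+(0.1652)z+(-0.1209)=0, √Δ=0.7259 → z ∈ {-0.4312, 0.2713}; z = -0.4312 (taking z<0)
x = 0.1103, y = 0.0098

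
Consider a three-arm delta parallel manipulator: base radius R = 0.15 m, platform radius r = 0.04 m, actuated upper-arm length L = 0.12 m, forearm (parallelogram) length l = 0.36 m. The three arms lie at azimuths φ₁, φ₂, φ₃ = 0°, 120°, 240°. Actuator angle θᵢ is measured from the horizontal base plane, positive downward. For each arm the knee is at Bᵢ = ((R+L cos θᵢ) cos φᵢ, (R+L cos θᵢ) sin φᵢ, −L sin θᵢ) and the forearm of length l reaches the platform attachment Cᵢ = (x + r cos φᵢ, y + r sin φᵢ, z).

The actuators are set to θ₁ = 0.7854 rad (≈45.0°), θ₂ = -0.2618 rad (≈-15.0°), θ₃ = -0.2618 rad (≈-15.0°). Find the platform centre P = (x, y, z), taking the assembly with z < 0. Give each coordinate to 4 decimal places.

S1 = (0.1949·cos0.0°, 0.1949·sin0.0°, -0.0849) = (0.1949, 0.0000, -0.0849)
arm 2 at φ=120.0°: e+L cos θ2 = 0.2259;  S2 = (-0.1130, 0.1956, 0.0311)
φ3=240.0°: virtual centre (-0.1130, -0.1956, 0.0311), radius l
|S₂|²−|S₁|² = 0.0068;  |S₃|²−|S₁|² = 0.0068
[-0.6156 0.3913 0.2318]·P = 0.0068;  [-0.6156 -0.3913 0.2318]·P = 0.0068
Cramer: x(z) = -0.0111+0.3766z;  y(z) = 0.0000-0.0000z
quadratic in z: (1.1418)z²+(0.0146)z+(-0.0800)=0, √Δ=0.6046 → z ∈ {-0.2711, 0.2584}; z = -0.2711 (taking z<0)
x = -0.1132, y = 0.0000

(-0.1132, 0.0000, -0.2711)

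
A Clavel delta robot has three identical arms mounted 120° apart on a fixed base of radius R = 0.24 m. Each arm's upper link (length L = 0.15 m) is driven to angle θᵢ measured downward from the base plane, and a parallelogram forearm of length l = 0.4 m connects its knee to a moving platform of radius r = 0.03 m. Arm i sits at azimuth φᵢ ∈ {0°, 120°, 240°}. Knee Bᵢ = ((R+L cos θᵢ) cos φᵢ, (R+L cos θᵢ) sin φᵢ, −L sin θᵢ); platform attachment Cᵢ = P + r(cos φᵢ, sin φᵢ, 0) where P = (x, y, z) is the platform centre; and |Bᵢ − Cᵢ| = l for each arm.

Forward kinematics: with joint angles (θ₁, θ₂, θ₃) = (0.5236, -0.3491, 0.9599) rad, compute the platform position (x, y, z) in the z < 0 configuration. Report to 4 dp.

(-0.0079, 0.0970, -0.2472)

centre 1 = (0.3399·cos0.0°, 0.3399·sin0.0°, -0.0750) = (0.3399, 0.0000, -0.0750)
arm 2 at φ=120.0°: e+L cos θ2 = 0.3510;  centre 2 = (-0.1755, 0.3039, 0.0513)
arm 3 at φ=240.0°: e+L cos θ3 = 0.2960;  centre 3 = (-0.1480, -0.2564, -0.1229)
|centre ₂|²−|centre ₁|² = 0.0046;  |centre ₃|²−|centre ₁|² = -0.0184
plane₁₂: -1.0308x+0.6079y+0.2526z = 0.0046
Cramer: x(z) = 0.0079+0.0636z;  y(z) = 0.0210-0.3077z
sphere 1 gives Az²+Bz+C=0 with A=1.0987, B=0.0949, C=-0.0437;  B²−4AC=0.2010;  roots -0.2472, 0.1608;  negative root z = -0.2472
x = -0.0079, y = 0.0970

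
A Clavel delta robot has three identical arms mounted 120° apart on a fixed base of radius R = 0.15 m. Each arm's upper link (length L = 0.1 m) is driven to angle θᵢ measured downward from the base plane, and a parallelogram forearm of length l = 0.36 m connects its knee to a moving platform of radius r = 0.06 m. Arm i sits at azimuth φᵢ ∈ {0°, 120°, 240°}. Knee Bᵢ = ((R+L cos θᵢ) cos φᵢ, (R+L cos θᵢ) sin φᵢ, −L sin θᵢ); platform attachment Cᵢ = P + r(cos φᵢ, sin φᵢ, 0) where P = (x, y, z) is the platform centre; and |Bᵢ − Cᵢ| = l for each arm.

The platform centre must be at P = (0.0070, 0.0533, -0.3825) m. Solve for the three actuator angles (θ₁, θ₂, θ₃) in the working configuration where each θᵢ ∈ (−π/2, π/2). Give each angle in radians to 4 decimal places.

arm 1 (φ=0.0°): x'=0.0070, y'=0.0533
  A cos θ + B sin θ = C:  0.0830·cos θ + -0.3825·sin θ = -0.1822
  γ=atan2(-0.3825,0.0830)=-1.3571;  ψ=arccos(-0.4655)=2.0549;  θ1=γ+ψ≈0.6978
φ2=120.0° → target in arm frame (0.0427, -0.0327)
  e−x'=0.0473;  (l²−L²−(e−x')²−y'²−z²)/2L = -0.1501
  θ2 = atan2(B,A) + arccos(C/0.3854) = 0.5231
rotate P by −φ3: (-0.0497, -0.0206, -0.3825)
  e−x'=0.1397;  (l²−L²−(e−x')²−y'²−z²)/2L = -0.2332
  γ=atan2(-0.3825,0.1397)=-1.2207;  ψ=arccos(-0.5726)=2.1805;  θ3=γ+ψ≈0.9598

θ₁ = 0.6978, θ₂ = 0.5231, θ₃ = 0.9598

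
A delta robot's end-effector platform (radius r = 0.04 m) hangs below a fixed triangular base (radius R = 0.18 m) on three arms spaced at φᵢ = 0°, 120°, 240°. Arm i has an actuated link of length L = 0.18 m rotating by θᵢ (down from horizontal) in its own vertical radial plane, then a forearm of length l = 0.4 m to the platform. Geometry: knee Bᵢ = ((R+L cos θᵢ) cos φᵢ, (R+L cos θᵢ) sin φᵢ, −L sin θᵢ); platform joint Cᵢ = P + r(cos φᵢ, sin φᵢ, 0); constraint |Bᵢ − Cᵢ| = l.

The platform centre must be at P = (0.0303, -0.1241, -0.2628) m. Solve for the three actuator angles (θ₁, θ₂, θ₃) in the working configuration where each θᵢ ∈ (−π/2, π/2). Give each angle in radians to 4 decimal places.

φ1=0.0° → target in arm frame (0.0303, -0.1241)
  A=0.1097, B=-0.2628, C=(l²−L²−A²−y'²−z²)/(2L)=0.0864
  γ=atan2(-0.2628,0.1097)=-1.1754;  ψ=arccos(0.3034)=1.2626;  θ1=γ+ψ≈0.0872
rotate P by −φ2: (-0.1226, 0.0358, -0.2628)
  e−x'=0.2626;  (l²−L²−(e−x')²−y'²−z²)/2L = -0.0325
  γ=atan2(-0.2628,0.2626)=-0.7857;  ψ=arccos(-0.0876)=1.6585;  θ2=γ+ψ≈0.8728
φ3=240.0° → target in arm frame (0.0923, 0.0883)
  A=0.0477, B=-0.2628, C=(l²−L²−A²−y'²−z²)/(2L)=0.1346
  θ3 = atan2(B,A) + arccos(C/0.2671) = -0.3488

θ₁ = 0.0872, θ₂ = 0.8728, θ₃ = -0.3488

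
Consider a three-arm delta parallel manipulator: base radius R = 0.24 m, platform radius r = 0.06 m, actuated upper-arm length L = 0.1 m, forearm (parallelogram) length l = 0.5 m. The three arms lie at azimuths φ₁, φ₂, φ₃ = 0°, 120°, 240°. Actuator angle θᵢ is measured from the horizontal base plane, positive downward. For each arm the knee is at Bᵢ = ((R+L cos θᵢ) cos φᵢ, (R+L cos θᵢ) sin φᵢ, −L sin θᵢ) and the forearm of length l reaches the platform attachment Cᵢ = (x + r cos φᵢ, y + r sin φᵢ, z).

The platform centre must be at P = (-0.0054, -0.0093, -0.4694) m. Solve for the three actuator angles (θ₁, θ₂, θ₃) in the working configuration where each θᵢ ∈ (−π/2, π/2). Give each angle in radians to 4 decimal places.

φ1=0.0° → target in arm frame (-0.0054, -0.0093)
  e−x'=0.1854;  (l²−L²−(e−x')²−y'²−z²)/2L = -0.0740
  θ1 = atan2(B,A) + arccos(C/0.5047) = 0.5233
φ2=120.0° → target in arm frame (-0.0054, 0.0093)
  e−x'=0.1854;  (l²−L²−(e−x')²−y'²−z²)/2L = -0.0739
  γ=atan2(-0.4694,0.1854)=-1.1947;  ψ=arccos(-0.1464)=1.7178;  θ2=γ+ψ≈0.5230
rotate P by −φ3: (0.0108, 0.0000, -0.4694)
  e−x'=0.1692;  (l²−L²−(e−x')²−y'²−z²)/2L = -0.0449
  √(A²+B²)=0.4990;  θ3 = -1.2247+1.6609 ≈ 0.4362

θ₁ = 0.5233, θ₂ = 0.5230, θ₃ = 0.4362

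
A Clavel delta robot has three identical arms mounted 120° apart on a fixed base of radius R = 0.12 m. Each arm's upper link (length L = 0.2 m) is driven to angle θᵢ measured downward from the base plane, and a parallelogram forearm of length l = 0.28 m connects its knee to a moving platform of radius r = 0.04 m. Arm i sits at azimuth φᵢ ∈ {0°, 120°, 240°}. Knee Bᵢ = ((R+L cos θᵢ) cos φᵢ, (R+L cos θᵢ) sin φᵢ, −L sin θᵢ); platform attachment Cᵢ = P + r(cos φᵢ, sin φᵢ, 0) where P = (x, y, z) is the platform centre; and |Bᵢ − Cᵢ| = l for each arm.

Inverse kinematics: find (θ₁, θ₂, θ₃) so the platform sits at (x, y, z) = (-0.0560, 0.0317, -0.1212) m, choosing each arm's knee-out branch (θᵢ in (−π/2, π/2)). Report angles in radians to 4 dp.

φ1=0.0° → target in arm frame (-0.0560, 0.0317)
  A cos θ + B sin θ = C:  0.1360·cos θ + -0.1212·sin θ = 0.0105
  γ=atan2(-0.1212,0.1360)=-0.7279;  ψ=arccos(0.0578)=1.5130;  θ1=γ+ψ≈0.7851
arm 2 (φ=120.0°): x'=0.0555, y'=0.0326
  A cos θ + B sin θ = C:  0.0245·cos θ + -0.1212·sin θ = 0.0551
  θ2 = atan2(B,A) + arccos(C/0.1237) = -0.2620
arm 3 (φ=240.0°): x'=0.0005, y'=-0.0643
  A=0.0795, B=-0.1212, C=(l²−L²−A²−y'²−z²)/(2L)=0.0331
  θ3 = atan2(B,A) + arccos(C/0.1449) = 0.3495

θ₁ = 0.7851, θ₂ = -0.2620, θ₃ = 0.3495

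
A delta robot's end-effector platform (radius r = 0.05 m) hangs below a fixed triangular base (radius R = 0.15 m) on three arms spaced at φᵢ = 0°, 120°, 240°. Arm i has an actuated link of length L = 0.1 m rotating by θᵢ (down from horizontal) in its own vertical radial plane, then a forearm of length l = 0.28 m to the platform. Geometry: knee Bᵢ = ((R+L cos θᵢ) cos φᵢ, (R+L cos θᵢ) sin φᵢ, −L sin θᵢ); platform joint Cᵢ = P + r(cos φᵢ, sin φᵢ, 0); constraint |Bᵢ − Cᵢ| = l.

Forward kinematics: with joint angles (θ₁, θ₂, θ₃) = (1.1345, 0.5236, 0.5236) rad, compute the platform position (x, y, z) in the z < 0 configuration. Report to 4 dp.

(-0.0666, 0.0000, -0.2771)

S1 = (0.1423·cos0.0°, 0.1423·sin0.0°, -0.0906) = (0.1423, 0.0000, -0.0906)
arm 2 at φ=120.0°: (R−r)+L cos θ2 = 0.1866;  S2 = (-0.0933, 0.1616, -0.0500)
arm 3 at φ=240.0°: (R−r)+L cos θ3 = 0.1866;  S3 = (-0.0933, -0.1616, -0.0500)
|S₂|²−|S₁|² = 0.0089;  |S₃|²−|S₁|² = 0.0089
[-0.4711 0.3232 0.0813]·P = 0.0089;  [-0.4711 -0.3232 0.0813]·P = 0.0089
det = 0.3045;  x = -0.0188+0.1725z,  y = 0.0000+0.0000z
into |P−S₁|² = l²: 1.0298z² + 0.1257z + -0.0442 = 0;  Δ = 0.1980;  z = -0.2771 or 0.1550 → z<0 root = -0.2771
x = -0.0666, y = 0.0000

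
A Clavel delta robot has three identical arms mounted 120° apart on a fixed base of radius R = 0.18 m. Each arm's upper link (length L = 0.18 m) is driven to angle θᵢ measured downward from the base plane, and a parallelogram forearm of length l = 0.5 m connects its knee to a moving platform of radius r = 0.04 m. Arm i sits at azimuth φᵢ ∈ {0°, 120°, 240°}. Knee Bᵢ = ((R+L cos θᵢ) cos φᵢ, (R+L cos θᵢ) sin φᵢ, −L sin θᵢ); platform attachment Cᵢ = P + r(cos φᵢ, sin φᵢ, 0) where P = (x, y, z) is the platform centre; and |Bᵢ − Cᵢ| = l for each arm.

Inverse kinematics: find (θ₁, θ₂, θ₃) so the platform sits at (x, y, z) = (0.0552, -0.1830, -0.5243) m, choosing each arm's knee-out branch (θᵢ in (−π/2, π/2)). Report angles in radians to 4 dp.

θ₁ = 0.6983, θ₂ = 1.3965, θ₃ = 0.4362

φ1=0.0° → target in arm frame (0.0552, -0.1830)
  e−x'=0.0848;  (l²−L²−(e−x')²−y'²−z²)/2L = -0.2721
  √(A²+B²)=0.5311;  θ1 = -1.4104+2.1088 ≈ 0.6983
rotate P by −φ2: (-0.1861, 0.0437, -0.5243)
  e−x'=0.3261;  (l²−L²−(e−x')²−y'²−z²)/2L = -0.4598
  θ2 = atan2(B,A) + arccos(C/0.6174) = 1.3965
arm 3 (φ=240.0°): x'=0.1309, y'=0.1393
  A cos θ + B sin θ = C:  0.0091·cos θ + -0.5243·sin θ = -0.2133
  γ=atan2(-0.5243,0.0091)=-1.5534;  ψ=arccos(-0.4067)=1.9897;  θ3=γ+ψ≈0.4362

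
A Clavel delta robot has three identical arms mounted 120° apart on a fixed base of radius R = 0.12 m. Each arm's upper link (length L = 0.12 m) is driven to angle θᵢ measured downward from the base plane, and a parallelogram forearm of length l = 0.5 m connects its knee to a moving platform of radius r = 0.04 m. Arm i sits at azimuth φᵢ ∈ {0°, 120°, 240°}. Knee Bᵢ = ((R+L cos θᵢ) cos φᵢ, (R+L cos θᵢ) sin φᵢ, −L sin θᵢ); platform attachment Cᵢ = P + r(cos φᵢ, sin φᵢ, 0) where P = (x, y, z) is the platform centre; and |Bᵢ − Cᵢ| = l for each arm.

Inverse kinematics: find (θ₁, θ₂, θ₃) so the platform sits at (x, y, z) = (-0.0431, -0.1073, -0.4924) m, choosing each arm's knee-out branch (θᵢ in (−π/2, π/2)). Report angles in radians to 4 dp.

θ₁ = 0.5238, θ₂ = 0.6111, θ₃ = 0.0003

φ1=0.0° → target in arm frame (-0.0431, -0.1073)
  A=0.1231, B=-0.4924, C=(l²−L²−A²−y'²−z²)/(2L)=-0.1397
  √(A²+B²)=0.5076;  θ1 = -1.3258+1.8496 ≈ 0.5238
φ2=120.0° → target in arm frame (-0.0714, 0.0910)
  A=0.1514, B=-0.4924, C=(l²−L²−A²−y'²−z²)/(2L)=-0.1585
  θ2 = atan2(B,A) + arccos(C/0.5151) = 0.6111
arm 3 (φ=240.0°): x'=0.1145, y'=0.0163
  e−x'=-0.0345;  (l²−L²−(e−x')²−y'²−z²)/2L = -0.0346
  √(A²+B²)=0.4936;  θ3 = -1.6407+1.6410 ≈ 0.0003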